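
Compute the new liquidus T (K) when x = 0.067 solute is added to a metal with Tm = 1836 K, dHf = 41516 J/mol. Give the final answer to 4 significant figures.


dT = R*Tm^2*x / dHf
dT = 8.314 * 1836^2 * 0.067 / 41516
dT = 45.2288 K
T_new = 1836 - 45.2288 = 1791 K


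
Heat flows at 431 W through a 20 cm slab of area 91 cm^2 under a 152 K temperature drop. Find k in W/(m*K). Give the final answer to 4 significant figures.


k = Q*L / (A*dT)
L = 0.2 m, A = 9.1e-03 m^2
k = 431 * 0.2 / (9.1e-03 * 152)
k = 62.32 W/(m*K)


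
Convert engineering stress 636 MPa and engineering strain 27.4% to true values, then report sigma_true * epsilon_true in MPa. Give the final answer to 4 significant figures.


sigma_true = sigma_eng * (1 + epsilon_eng)
sigma_true = 636 * (1 + 0.274) = 810.264 MPa
epsilon_true = ln(1 + epsilon_eng)
epsilon_true = ln(1 + 0.274) = 0.242162
sigma_true * epsilon_true = 810.264 * 0.242162 = 196.2 MPa


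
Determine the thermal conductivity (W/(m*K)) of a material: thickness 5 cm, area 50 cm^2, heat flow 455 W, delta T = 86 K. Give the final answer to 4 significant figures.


k = Q*L / (A*dT)
L = 0.05 m, A = 5e-03 m^2
k = 455 * 0.05 / (5e-03 * 86)
k = 52.91 W/(m*K)


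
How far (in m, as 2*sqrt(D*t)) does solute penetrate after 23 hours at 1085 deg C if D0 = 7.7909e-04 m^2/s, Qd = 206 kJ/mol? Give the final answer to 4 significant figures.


Step 1: D = D0 * exp(-Qd/(R*T))
T = 1358.15 K
D = 7.7909e-04 * exp(-206e3 / (8.314 * 1358.15)) = 9.30063e-12 m^2/s
Step 2: L = 2*sqrt(D*t)
t = 23 h = 82800 s
L = 2*sqrt(9.30063e-12 * 82800) = 1.755e-03 m


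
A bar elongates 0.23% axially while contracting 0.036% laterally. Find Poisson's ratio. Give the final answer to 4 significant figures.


nu = -epsilon_lat / epsilon_axial
Lateral strain is contraction (negative), so using magnitudes:
nu = 0.036 / 0.23
nu = 0.1565


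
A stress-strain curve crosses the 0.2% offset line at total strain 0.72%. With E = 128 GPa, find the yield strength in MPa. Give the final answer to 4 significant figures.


Offset strain = 0.002
Elastic strain at yield = total_strain - offset = 7.2e-03 - 0.002 = 5.2e-03
sigma_y = E * elastic_strain = 128000 * 5.2e-03
sigma_y = 665.6 MPa


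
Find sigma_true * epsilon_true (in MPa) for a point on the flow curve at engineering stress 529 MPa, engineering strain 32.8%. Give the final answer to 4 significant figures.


sigma_true = sigma_eng * (1 + epsilon_eng)
sigma_true = 529 * (1 + 0.328) = 702.512 MPa
epsilon_true = ln(1 + epsilon_eng)
epsilon_true = ln(1 + 0.328) = 0.283674
sigma_true * epsilon_true = 702.512 * 0.283674 = 199.3 MPa


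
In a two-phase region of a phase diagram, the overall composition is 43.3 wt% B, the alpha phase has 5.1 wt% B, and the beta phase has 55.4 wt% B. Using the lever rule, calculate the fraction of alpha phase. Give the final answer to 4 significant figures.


f_alpha = (C_beta - C0) / (C_beta - C_alpha)
f_alpha = (55.4 - 43.3) / (55.4 - 5.1)
f_alpha = 0.2406


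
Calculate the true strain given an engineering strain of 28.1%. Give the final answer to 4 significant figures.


epsilon_true = ln(1 + epsilon_eng)
epsilon_true = ln(1 + 0.281)
epsilon_true = 0.2476


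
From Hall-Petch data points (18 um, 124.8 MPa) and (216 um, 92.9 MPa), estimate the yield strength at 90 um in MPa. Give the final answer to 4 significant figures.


sigma_y = sigma0 + k / sqrt(d)
1/sqrt(d1) = 1/sqrt(1.8e-05) = 235.702;  1/sqrt(d2) = 68.0414
k = (sigma1 - sigma2) / (1/sqrt(d1) - 1/sqrt(d2)) = (124.8 - 92.9) / (235.702 - 68.0414) = 0.190265 MPa*m^0.5
sigma0 = sigma1 - k/sqrt(d1) = 124.8 - 0.190265*235.702 = 79.9541 MPa
sigma_y(d3) = 79.9541 + 0.190265 / sqrt(9e-05) = 100 MPa


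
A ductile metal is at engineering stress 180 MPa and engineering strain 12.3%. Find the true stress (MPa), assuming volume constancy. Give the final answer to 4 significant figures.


sigma_true = sigma_eng * (1 + epsilon_eng)
sigma_true = 180 * (1 + 0.123)
sigma_true = 202.1 MPa


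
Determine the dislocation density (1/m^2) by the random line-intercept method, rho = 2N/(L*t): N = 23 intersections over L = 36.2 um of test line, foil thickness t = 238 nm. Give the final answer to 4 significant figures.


rho = 2N / (L * t)
L = 36.2 um = 3.62e-05 m, t = 238 nm = 2.38e-07 m
rho = 2 * 23 / (3.62e-05 * 2.38e-07)
rho = 5.339e+12 1/m^2


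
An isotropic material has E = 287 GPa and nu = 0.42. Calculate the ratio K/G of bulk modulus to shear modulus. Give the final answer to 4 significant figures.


G = E / (2*(1+nu))
G = 287 / (2*(1+0.42)) = 101.056 GPa
K = E / (3*(1-2*nu))
K = 287 / (3*(1-2*0.42)) = 597.917 GPa
K/G = 597.917 / 101.056 = 5.917


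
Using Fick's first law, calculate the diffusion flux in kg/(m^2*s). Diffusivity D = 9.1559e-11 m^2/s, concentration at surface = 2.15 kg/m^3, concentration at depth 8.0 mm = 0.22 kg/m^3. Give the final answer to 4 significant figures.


J = -D * (dC/dx) = D * (C1 - C2) / dx
J = 9.1559e-11 * (2.15 - 0.22) / 8e-03
J = 2.209e-08 kg/(m^2*s)


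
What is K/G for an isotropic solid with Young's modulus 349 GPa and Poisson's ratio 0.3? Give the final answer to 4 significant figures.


G = E / (2*(1+nu))
G = 349 / (2*(1+0.3)) = 134.231 GPa
K = E / (3*(1-2*nu))
K = 349 / (3*(1-2*0.3)) = 290.833 GPa
K/G = 290.833 / 134.231 = 2.167


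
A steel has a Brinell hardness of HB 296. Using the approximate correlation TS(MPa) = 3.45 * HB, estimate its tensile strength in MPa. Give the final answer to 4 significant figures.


TS (MPa) = 3.45 * HB
TS = 3.45 * 296
TS = 1021 MPa


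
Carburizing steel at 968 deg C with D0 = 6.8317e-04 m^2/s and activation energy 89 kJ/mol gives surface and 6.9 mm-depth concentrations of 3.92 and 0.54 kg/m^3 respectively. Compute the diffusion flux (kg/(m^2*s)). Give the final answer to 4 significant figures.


Step 1: D = D0 * exp(-Qd/(R*T))
T = 968 + 273.15 = 1241.15 K
D = 6.8317e-04 * exp(-89e3 / (8.314 * 1241.15)) = 1.22678e-07 m^2/s
Step 2: J = D * (C1 - C2) / dx
J = 1.22678e-07 * (3.92 - 0.54) / 6.9e-03
J = 6.009e-05 kg/(m^2*s)


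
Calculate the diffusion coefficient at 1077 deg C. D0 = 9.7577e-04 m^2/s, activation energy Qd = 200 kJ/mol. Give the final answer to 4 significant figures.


D = D0 * exp(-Qd / (R*T))
T = 1350.15 K
D = 9.7577e-04 * exp(-200e3 / (8.314 * 1350.15))
D = 1.784e-11 m^2/s


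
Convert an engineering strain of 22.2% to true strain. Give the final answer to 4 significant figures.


epsilon_true = ln(1 + epsilon_eng)
epsilon_true = ln(1 + 0.222)
epsilon_true = 0.2005


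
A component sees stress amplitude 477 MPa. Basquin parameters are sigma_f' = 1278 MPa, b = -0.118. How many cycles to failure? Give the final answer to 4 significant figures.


sigma_a = sigma_f' * (2*Nf)^b
2*Nf = (sigma_a / sigma_f')^(1/b)
2*Nf = (477 / 1278)^(1/-0.118)
2*Nf = 4238.62
Nf = 2119 cycles


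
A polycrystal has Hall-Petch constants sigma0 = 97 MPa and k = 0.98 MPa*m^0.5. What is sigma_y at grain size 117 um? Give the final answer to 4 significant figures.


sigma_y = sigma0 + k / sqrt(d)
d = 117 um = 1.17e-04 m
sigma_y = 97 + 0.98 / sqrt(1.17e-04)
sigma_y = 187.6 MPa


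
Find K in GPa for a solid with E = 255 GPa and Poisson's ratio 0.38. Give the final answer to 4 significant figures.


K = E / (3*(1-2*nu))
K = 255 / (3*(1-2*0.38))
K = 354.2 GPa


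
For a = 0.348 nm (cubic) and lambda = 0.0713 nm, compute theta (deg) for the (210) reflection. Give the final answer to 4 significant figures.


d = a / sqrt(h^2+k^2+l^2)
d = 0.348 / sqrt(5) = 0.15563 nm
lambda = 2*d*sin(theta)  =>  sin(theta) = lambda / (2*d)
sin(theta) = 0.0713 / (2 * 0.15563) = 0.229068
theta = 13.24 deg


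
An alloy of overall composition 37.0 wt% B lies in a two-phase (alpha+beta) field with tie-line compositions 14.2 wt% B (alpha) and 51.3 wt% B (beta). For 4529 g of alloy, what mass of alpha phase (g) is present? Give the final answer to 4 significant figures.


f_alpha = (C_beta - C0) / (C_beta - C_alpha)
f_alpha = (51.3 - 37.0) / (51.3 - 14.2) = 0.385445
m_alpha = f_alpha * m_total = 0.385445 * 4529 = 1746 g


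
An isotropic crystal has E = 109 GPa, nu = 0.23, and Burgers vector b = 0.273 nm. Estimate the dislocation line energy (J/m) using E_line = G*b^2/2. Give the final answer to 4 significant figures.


Step 1: G = E / (2*(1+nu))
G = 109 / (2*(1+0.23)) = 44.3089 GPa = 4.43089e+10 Pa
Step 2: E_line = G*b^2/2
b = 0.273 nm = 2.73e-10 m
E_line = 0.5 * 4.43089e+10 * (2.73e-10)^2 = 1.651e-09 J/m


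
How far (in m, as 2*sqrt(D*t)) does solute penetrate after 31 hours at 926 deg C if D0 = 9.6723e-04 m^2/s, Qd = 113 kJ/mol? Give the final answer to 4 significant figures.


Step 1: D = D0 * exp(-Qd/(R*T))
T = 1199.15 K
D = 9.6723e-04 * exp(-113e3 / (8.314 * 1199.15)) = 1.15639e-08 m^2/s
Step 2: L = 2*sqrt(D*t)
t = 31 h = 111600 s
L = 2*sqrt(1.15639e-08 * 111600) = 0.07185 m


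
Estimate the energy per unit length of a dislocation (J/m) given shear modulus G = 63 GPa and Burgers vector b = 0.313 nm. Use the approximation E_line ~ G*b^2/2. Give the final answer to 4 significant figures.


E = G*b^2/2
b = 0.313 nm = 3.13e-10 m
G = 63 GPa = 6.3e+10 Pa
E = 0.5 * 6.3e+10 * (3.13e-10)^2
E = 3.086e-09 J/m


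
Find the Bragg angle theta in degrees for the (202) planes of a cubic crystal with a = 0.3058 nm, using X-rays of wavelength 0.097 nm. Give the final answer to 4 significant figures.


d = a / sqrt(h^2+k^2+l^2)
d = 0.3058 / sqrt(8) = 0.108117 nm
lambda = 2*d*sin(theta)  =>  sin(theta) = lambda / (2*d)
sin(theta) = 0.097 / (2 * 0.108117) = 0.44859
theta = 26.65 deg


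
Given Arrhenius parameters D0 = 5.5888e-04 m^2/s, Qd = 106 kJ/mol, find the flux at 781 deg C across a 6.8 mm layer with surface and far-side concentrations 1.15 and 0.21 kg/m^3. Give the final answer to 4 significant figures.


Step 1: D = D0 * exp(-Qd/(R*T))
T = 781 + 273.15 = 1054.15 K
D = 5.5888e-04 * exp(-106e3 / (8.314 * 1054.15)) = 3.12376e-09 m^2/s
Step 2: J = D * (C1 - C2) / dx
J = 3.12376e-09 * (1.15 - 0.21) / 6.8e-03
J = 4.318e-07 kg/(m^2*s)


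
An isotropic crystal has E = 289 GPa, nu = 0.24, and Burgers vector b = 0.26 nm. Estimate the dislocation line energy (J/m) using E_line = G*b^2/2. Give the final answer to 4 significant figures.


Step 1: G = E / (2*(1+nu))
G = 289 / (2*(1+0.24)) = 116.532 GPa = 1.16532e+11 Pa
Step 2: E_line = G*b^2/2
b = 0.26 nm = 2.6e-10 m
E_line = 0.5 * 1.16532e+11 * (2.6e-10)^2 = 3.939e-09 J/m


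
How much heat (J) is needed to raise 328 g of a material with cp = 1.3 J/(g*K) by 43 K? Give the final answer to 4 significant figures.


Q = m * cp * dT
Q = 328 * 1.3 * 43
Q = 18340 J


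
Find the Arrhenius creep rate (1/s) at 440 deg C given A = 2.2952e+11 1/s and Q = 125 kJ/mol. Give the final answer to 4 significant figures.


rate = A * exp(-Q / (R*T))
T = 440 + 273.15 = 713.15 K
rate = 2.2952e+11 * exp(-125e3 / (8.314 * 713.15))
rate = 160.3 1/s


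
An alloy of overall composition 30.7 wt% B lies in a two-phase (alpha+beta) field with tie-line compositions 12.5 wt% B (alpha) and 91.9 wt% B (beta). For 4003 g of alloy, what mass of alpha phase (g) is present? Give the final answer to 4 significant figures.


f_alpha = (C_beta - C0) / (C_beta - C_alpha)
f_alpha = (91.9 - 30.7) / (91.9 - 12.5) = 0.770781
m_alpha = f_alpha * m_total = 0.770781 * 4003 = 3085 g


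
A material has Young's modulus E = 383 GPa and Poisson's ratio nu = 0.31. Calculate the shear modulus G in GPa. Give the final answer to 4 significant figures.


G = E / (2*(1+nu))
G = 383 / (2*(1+0.31))
G = 146.2 GPa


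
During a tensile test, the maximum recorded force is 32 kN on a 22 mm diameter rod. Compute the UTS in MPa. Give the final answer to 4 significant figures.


A0 = pi*(d/2)^2 = pi*(22/2)^2 = 380.133 mm^2
UTS = F_max / A0 = 32*1000 / 380.133
UTS = 84.18 MPa


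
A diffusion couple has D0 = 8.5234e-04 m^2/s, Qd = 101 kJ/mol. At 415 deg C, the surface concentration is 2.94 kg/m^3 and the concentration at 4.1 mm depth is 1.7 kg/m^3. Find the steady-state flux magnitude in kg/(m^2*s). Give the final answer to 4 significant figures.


Step 1: D = D0 * exp(-Qd/(R*T))
T = 415 + 273.15 = 688.15 K
D = 8.5234e-04 * exp(-101e3 / (8.314 * 688.15)) = 1.83587e-11 m^2/s
Step 2: J = D * (C1 - C2) / dx
J = 1.83587e-11 * (2.94 - 1.7) / 4.1e-03
J = 5.552e-09 kg/(m^2*s)


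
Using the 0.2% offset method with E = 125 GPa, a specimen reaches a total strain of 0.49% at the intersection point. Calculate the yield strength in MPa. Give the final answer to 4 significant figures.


Offset strain = 0.002
Elastic strain at yield = total_strain - offset = 4.9e-03 - 0.002 = 2.9e-03
sigma_y = E * elastic_strain = 125000 * 2.9e-03
sigma_y = 362.5 MPa


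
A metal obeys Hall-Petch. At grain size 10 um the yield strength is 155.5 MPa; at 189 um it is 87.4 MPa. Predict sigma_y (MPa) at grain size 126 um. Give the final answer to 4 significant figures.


sigma_y = sigma0 + k / sqrt(d)
1/sqrt(d1) = 1/sqrt(1e-05) = 316.228;  1/sqrt(d2) = 72.7393
k = (sigma1 - sigma2) / (1/sqrt(d1) - 1/sqrt(d2)) = (155.5 - 87.4) / (316.228 - 72.7393) = 0.279685 MPa*m^0.5
sigma0 = sigma1 - k/sqrt(d1) = 155.5 - 0.279685*316.228 = 67.0559 MPa
sigma_y(d3) = 67.0559 + 0.279685 / sqrt(1.26e-04) = 91.97 MPa


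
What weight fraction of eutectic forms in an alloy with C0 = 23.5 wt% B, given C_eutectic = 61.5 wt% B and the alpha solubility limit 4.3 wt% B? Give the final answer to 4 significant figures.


f_primary = (C_e - C0) / (C_e - C_alpha_max)
f_primary = (61.5 - 23.5) / (61.5 - 4.3)
f_primary = 0.664336
f_eutectic = 1 - 0.664336 = 0.3357


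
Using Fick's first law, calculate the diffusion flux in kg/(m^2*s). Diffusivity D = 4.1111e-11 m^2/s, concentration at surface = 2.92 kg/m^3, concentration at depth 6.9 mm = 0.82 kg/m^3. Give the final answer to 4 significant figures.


J = -D * (dC/dx) = D * (C1 - C2) / dx
J = 4.1111e-11 * (2.92 - 0.82) / 6.9e-03
J = 1.251e-08 kg/(m^2*s)


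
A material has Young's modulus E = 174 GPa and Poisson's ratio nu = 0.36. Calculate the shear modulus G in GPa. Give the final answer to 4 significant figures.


G = E / (2*(1+nu))
G = 174 / (2*(1+0.36))
G = 63.97 GPa


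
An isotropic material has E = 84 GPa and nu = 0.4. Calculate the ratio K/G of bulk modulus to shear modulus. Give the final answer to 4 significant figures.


G = E / (2*(1+nu))
G = 84 / (2*(1+0.4)) = 30 GPa
K = E / (3*(1-2*nu))
K = 84 / (3*(1-2*0.4)) = 140 GPa
K/G = 140 / 30 = 4.667


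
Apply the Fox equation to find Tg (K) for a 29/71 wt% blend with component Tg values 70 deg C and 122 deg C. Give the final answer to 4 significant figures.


1/Tg = w1/Tg1 + w2/Tg2 (in Kelvin)
Tg1 = 343.15 K, Tg2 = 395.15 K
1/Tg = 0.29/343.15 + 0.71/395.15
Tg = 378.5 K


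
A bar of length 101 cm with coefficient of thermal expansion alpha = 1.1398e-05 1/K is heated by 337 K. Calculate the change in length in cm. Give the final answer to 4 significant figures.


dL = L0 * alpha * dT
dL = 101 * 1.1398e-05 * 337
dL = 0.388 cm


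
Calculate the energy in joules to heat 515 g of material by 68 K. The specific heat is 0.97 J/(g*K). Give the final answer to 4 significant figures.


Q = m * cp * dT
Q = 515 * 0.97 * 68
Q = 33970 J


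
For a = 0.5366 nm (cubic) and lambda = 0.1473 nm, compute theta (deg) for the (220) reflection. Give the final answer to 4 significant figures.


d = a / sqrt(h^2+k^2+l^2)
d = 0.5366 / sqrt(8) = 0.189717 nm
lambda = 2*d*sin(theta)  =>  sin(theta) = lambda / (2*d)
sin(theta) = 0.1473 / (2 * 0.189717) = 0.38821
theta = 22.84 deg


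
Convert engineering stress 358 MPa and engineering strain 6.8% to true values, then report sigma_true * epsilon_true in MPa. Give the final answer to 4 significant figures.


sigma_true = sigma_eng * (1 + epsilon_eng)
sigma_true = 358 * (1 + 0.068) = 382.344 MPa
epsilon_true = ln(1 + epsilon_eng)
epsilon_true = ln(1 + 0.068) = 0.0657877
sigma_true * epsilon_true = 382.344 * 0.0657877 = 25.15 MPa


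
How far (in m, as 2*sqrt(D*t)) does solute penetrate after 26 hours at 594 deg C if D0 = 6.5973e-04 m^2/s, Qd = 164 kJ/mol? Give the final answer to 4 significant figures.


Step 1: D = D0 * exp(-Qd/(R*T))
T = 867.15 K
D = 6.5973e-04 * exp(-164e3 / (8.314 * 867.15)) = 8.712e-14 m^2/s
Step 2: L = 2*sqrt(D*t)
t = 26 h = 93600 s
L = 2*sqrt(8.712e-14 * 93600) = 1.806e-04 m


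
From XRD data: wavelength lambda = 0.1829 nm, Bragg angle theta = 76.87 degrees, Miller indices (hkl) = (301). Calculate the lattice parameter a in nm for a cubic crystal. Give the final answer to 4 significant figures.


d = lambda / (2*sin(theta))
d = 0.1829 / (2*sin(76.87 deg))
d = 0.0939049 nm
a = d * sqrt(h^2+k^2+l^2) = 0.0939049 * sqrt(10)
a = 0.297 nm


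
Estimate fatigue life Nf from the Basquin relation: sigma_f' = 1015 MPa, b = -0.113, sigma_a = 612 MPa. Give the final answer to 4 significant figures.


sigma_a = sigma_f' * (2*Nf)^b
2*Nf = (sigma_a / sigma_f')^(1/b)
2*Nf = (612 / 1015)^(1/-0.113)
2*Nf = 87.9786
Nf = 43.99 cycles


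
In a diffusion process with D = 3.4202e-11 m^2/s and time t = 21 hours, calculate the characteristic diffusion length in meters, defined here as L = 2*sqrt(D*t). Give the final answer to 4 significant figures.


t = 21 hr = 75600 s
Diffusion length = 2*sqrt(D*t)
= 2*sqrt(3.4202e-11 * 75600)
= 3.216e-03 m


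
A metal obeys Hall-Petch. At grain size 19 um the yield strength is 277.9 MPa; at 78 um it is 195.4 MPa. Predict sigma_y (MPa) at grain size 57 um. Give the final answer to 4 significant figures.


sigma_y = sigma0 + k / sqrt(d)
1/sqrt(d1) = 1/sqrt(1.9e-05) = 229.416;  1/sqrt(d2) = 113.228
k = (sigma1 - sigma2) / (1/sqrt(d1) - 1/sqrt(d2)) = (277.9 - 195.4) / (229.416 - 113.228) = 0.710056 MPa*m^0.5
sigma0 = sigma1 - k/sqrt(d1) = 277.9 - 0.710056*229.416 = 115.002 MPa
sigma_y(d3) = 115.002 + 0.710056 / sqrt(5.7e-05) = 209.1 MPa


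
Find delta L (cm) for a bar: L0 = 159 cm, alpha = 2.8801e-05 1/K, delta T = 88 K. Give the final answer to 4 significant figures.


dL = L0 * alpha * dT
dL = 159 * 2.8801e-05 * 88
dL = 0.403 cm


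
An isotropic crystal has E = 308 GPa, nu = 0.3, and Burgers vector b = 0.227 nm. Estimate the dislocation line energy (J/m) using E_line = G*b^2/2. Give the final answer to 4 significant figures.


Step 1: G = E / (2*(1+nu))
G = 308 / (2*(1+0.3)) = 118.462 GPa = 1.18462e+11 Pa
Step 2: E_line = G*b^2/2
b = 0.227 nm = 2.27e-10 m
E_line = 0.5 * 1.18462e+11 * (2.27e-10)^2 = 3.052e-09 J/m


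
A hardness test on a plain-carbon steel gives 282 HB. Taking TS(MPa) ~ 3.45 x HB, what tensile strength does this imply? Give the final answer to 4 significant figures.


TS (MPa) = 3.45 * HB
TS = 3.45 * 282
TS = 972.9 MPa


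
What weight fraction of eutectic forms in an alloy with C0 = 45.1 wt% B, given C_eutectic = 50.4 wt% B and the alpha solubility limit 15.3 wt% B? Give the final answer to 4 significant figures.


f_primary = (C_e - C0) / (C_e - C_alpha_max)
f_primary = (50.4 - 45.1) / (50.4 - 15.3)
f_primary = 0.150997
f_eutectic = 1 - 0.150997 = 0.849


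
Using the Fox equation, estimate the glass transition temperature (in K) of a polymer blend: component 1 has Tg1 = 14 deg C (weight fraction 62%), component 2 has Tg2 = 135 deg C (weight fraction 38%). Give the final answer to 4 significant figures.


1/Tg = w1/Tg1 + w2/Tg2 (in Kelvin)
Tg1 = 287.15 K, Tg2 = 408.15 K
1/Tg = 0.62/287.15 + 0.38/408.15
Tg = 323.6 K


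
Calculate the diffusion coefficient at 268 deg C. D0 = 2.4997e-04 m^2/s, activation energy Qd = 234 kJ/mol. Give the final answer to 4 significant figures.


D = D0 * exp(-Qd / (R*T))
T = 541.15 K
D = 2.4997e-04 * exp(-234e3 / (8.314 * 541.15))
D = 6.459e-27 m^2/s


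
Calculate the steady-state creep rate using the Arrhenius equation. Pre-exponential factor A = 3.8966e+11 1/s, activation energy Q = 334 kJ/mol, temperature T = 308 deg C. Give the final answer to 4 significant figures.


rate = A * exp(-Q / (R*T))
T = 308 + 273.15 = 581.15 K
rate = 3.8966e+11 * exp(-334e3 / (8.314 * 581.15))
rate = 3.708e-19 1/s


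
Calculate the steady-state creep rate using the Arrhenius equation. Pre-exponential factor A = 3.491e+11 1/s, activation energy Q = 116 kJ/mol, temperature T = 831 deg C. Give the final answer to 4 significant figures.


rate = A * exp(-Q / (R*T))
T = 831 + 273.15 = 1104.15 K
rate = 3.491e+11 * exp(-116e3 / (8.314 * 1104.15))
rate = 1.135e+06 1/s


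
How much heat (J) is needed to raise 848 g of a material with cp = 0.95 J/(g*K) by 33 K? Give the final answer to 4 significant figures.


Q = m * cp * dT
Q = 848 * 0.95 * 33
Q = 26580 J


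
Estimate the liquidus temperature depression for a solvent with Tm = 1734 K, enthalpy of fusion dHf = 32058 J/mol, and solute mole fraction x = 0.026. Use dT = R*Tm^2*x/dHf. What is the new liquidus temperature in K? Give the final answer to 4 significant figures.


dT = R*Tm^2*x / dHf
dT = 8.314 * 1734^2 * 0.026 / 32058
dT = 20.2743 K
T_new = 1734 - 20.2743 = 1714 K


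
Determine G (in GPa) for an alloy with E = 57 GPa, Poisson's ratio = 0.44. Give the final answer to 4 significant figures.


G = E / (2*(1+nu))
G = 57 / (2*(1+0.44))
G = 19.79 GPa


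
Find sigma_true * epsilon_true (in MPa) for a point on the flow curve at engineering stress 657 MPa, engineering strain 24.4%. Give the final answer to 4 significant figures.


sigma_true = sigma_eng * (1 + epsilon_eng)
sigma_true = 657 * (1 + 0.244) = 817.308 MPa
epsilon_true = ln(1 + epsilon_eng)
epsilon_true = ln(1 + 0.244) = 0.218332
sigma_true * epsilon_true = 817.308 * 0.218332 = 178.4 MPa


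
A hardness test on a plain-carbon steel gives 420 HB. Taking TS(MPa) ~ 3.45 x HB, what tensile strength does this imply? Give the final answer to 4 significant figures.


TS (MPa) = 3.45 * HB
TS = 3.45 * 420
TS = 1449 MPa


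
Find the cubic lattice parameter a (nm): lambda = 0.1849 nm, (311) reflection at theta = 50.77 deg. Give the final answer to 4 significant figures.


d = lambda / (2*sin(theta))
d = 0.1849 / (2*sin(50.77 deg))
d = 0.11935 nm
a = d * sqrt(h^2+k^2+l^2) = 0.11935 * sqrt(11)
a = 0.3958 nm


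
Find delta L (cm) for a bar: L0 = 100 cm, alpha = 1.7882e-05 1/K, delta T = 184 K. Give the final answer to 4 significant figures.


dL = L0 * alpha * dT
dL = 100 * 1.7882e-05 * 184
dL = 0.329 cm


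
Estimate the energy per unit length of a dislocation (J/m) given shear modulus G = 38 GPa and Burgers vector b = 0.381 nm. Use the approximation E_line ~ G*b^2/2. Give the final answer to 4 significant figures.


E = G*b^2/2
b = 0.381 nm = 3.81e-10 m
G = 38 GPa = 3.8e+10 Pa
E = 0.5 * 3.8e+10 * (3.81e-10)^2
E = 2.758e-09 J/m


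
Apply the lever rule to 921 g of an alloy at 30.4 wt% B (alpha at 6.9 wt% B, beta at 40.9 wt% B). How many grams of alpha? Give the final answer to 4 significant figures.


f_alpha = (C_beta - C0) / (C_beta - C_alpha)
f_alpha = (40.9 - 30.4) / (40.9 - 6.9) = 0.308824
m_alpha = f_alpha * m_total = 0.308824 * 921 = 284.4 g


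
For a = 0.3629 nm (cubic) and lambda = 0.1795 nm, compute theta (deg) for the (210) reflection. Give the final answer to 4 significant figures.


d = a / sqrt(h^2+k^2+l^2)
d = 0.3629 / sqrt(5) = 0.162294 nm
lambda = 2*d*sin(theta)  =>  sin(theta) = lambda / (2*d)
sin(theta) = 0.1795 / (2 * 0.162294) = 0.553009
theta = 33.57 deg


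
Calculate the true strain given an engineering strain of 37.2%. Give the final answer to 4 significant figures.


epsilon_true = ln(1 + epsilon_eng)
epsilon_true = ln(1 + 0.372)
epsilon_true = 0.3163


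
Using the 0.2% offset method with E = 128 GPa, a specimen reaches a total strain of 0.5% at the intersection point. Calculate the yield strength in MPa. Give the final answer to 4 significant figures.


Offset strain = 0.002
Elastic strain at yield = total_strain - offset = 5e-03 - 0.002 = 3e-03
sigma_y = E * elastic_strain = 128000 * 3e-03
sigma_y = 384 MPa


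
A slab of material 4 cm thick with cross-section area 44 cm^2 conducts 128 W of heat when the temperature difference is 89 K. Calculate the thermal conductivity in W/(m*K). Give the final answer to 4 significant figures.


k = Q*L / (A*dT)
L = 0.04 m, A = 4.4e-03 m^2
k = 128 * 0.04 / (4.4e-03 * 89)
k = 13.07 W/(m*K)


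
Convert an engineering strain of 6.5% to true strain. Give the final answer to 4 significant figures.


epsilon_true = ln(1 + epsilon_eng)
epsilon_true = ln(1 + 0.065)
epsilon_true = 0.06297


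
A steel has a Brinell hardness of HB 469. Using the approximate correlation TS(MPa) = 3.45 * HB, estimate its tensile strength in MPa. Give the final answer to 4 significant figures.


TS (MPa) = 3.45 * HB
TS = 3.45 * 469
TS = 1618 MPa


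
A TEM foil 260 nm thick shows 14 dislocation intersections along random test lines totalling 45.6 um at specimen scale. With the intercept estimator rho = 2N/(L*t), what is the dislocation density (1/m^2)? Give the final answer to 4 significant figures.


rho = 2N / (L * t)
L = 45.6 um = 4.56e-05 m, t = 260 nm = 2.6e-07 m
rho = 2 * 14 / (4.56e-05 * 2.6e-07)
rho = 2.362e+12 1/m^2


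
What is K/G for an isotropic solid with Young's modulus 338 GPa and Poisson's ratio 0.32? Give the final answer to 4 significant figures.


G = E / (2*(1+nu))
G = 338 / (2*(1+0.32)) = 128.03 GPa
K = E / (3*(1-2*nu))
K = 338 / (3*(1-2*0.32)) = 312.963 GPa
K/G = 312.963 / 128.03 = 2.444


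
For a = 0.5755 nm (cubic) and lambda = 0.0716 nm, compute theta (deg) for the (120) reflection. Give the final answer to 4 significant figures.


d = a / sqrt(h^2+k^2+l^2)
d = 0.5755 / sqrt(5) = 0.257371 nm
lambda = 2*d*sin(theta)  =>  sin(theta) = lambda / (2*d)
sin(theta) = 0.0716 / (2 * 0.257371) = 0.139099
theta = 7.996 deg


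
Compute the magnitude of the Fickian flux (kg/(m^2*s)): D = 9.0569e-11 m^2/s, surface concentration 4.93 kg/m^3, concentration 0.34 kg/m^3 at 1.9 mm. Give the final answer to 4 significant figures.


J = -D * (dC/dx) = D * (C1 - C2) / dx
J = 9.0569e-11 * (4.93 - 0.34) / 1.9e-03
J = 2.188e-07 kg/(m^2*s)


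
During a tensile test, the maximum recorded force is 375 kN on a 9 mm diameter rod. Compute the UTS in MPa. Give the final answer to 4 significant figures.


A0 = pi*(d/2)^2 = pi*(9/2)^2 = 63.6173 mm^2
UTS = F_max / A0 = 375*1000 / 63.6173
UTS = 5895 MPa


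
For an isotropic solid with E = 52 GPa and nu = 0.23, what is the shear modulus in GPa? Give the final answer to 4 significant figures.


G = E / (2*(1+nu))
G = 52 / (2*(1+0.23))
G = 21.14 GPa


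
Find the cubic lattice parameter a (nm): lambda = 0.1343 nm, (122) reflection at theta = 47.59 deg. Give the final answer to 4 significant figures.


d = lambda / (2*sin(theta))
d = 0.1343 / (2*sin(47.59 deg))
d = 0.0909476 nm
a = d * sqrt(h^2+k^2+l^2) = 0.0909476 * sqrt(9)
a = 0.2728 nm


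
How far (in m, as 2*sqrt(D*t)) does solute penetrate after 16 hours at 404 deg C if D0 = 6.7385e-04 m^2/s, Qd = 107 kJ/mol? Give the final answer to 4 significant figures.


Step 1: D = D0 * exp(-Qd/(R*T))
T = 677.15 K
D = 6.7385e-04 * exp(-107e3 / (8.314 * 677.15)) = 3.75316e-12 m^2/s
Step 2: L = 2*sqrt(D*t)
t = 16 h = 57600 s
L = 2*sqrt(3.75316e-12 * 57600) = 9.299e-04 m


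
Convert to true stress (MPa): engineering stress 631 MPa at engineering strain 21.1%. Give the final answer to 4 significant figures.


sigma_true = sigma_eng * (1 + epsilon_eng)
sigma_true = 631 * (1 + 0.211)
sigma_true = 764.1 MPa


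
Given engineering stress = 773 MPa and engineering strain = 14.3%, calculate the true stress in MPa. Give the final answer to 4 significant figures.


sigma_true = sigma_eng * (1 + epsilon_eng)
sigma_true = 773 * (1 + 0.143)
sigma_true = 883.5 MPa


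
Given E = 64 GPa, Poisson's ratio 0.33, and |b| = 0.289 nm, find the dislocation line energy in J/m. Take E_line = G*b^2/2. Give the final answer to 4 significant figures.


Step 1: G = E / (2*(1+nu))
G = 64 / (2*(1+0.33)) = 24.0602 GPa = 2.40602e+10 Pa
Step 2: E_line = G*b^2/2
b = 0.289 nm = 2.89e-10 m
E_line = 0.5 * 2.40602e+10 * (2.89e-10)^2 = 1.005e-09 J/m


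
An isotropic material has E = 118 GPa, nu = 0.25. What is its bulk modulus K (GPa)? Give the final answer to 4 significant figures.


K = E / (3*(1-2*nu))
K = 118 / (3*(1-2*0.25))
K = 78.67 GPa


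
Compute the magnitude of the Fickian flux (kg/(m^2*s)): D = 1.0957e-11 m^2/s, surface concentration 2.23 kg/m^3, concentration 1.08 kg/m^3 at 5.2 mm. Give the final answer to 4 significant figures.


J = -D * (dC/dx) = D * (C1 - C2) / dx
J = 1.0957e-11 * (2.23 - 1.08) / 5.2e-03
J = 2.423e-09 kg/(m^2*s)


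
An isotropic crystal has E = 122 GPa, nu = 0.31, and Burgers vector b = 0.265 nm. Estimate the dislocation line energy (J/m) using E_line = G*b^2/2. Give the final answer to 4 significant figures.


Step 1: G = E / (2*(1+nu))
G = 122 / (2*(1+0.31)) = 46.5649 GPa = 4.65649e+10 Pa
Step 2: E_line = G*b^2/2
b = 0.265 nm = 2.65e-10 m
E_line = 0.5 * 4.65649e+10 * (2.65e-10)^2 = 1.635e-09 J/m


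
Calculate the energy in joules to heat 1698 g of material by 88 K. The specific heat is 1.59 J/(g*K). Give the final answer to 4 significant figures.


Q = m * cp * dT
Q = 1698 * 1.59 * 88
Q = 237600 J


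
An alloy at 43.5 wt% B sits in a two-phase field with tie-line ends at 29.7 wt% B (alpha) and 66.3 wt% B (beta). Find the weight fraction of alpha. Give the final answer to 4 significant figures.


f_alpha = (C_beta - C0) / (C_beta - C_alpha)
f_alpha = (66.3 - 43.5) / (66.3 - 29.7)
f_alpha = 0.623


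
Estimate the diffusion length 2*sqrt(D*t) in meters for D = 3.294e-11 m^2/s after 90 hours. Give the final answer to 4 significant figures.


t = 90 hr = 324000 s
Diffusion length = 2*sqrt(D*t)
= 2*sqrt(3.294e-11 * 324000)
= 6.534e-03 m


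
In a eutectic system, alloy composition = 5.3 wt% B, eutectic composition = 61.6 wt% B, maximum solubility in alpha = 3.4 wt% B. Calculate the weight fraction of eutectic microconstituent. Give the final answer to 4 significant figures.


f_primary = (C_e - C0) / (C_e - C_alpha_max)
f_primary = (61.6 - 5.3) / (61.6 - 3.4)
f_primary = 0.967354
f_eutectic = 1 - 0.967354 = 0.03265


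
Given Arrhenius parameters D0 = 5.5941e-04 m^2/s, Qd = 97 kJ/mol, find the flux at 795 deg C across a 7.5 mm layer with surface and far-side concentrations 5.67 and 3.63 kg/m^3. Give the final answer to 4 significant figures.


Step 1: D = D0 * exp(-Qd/(R*T))
T = 795 + 273.15 = 1068.15 K
D = 5.5941e-04 * exp(-97e3 / (8.314 * 1068.15)) = 1.00941e-08 m^2/s
Step 2: J = D * (C1 - C2) / dx
J = 1.00941e-08 * (5.67 - 3.63) / 7.5e-03
J = 2.746e-06 kg/(m^2*s)


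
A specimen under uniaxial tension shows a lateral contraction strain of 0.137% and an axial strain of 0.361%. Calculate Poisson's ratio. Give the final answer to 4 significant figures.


nu = -epsilon_lat / epsilon_axial
Lateral strain is contraction (negative), so using magnitudes:
nu = 0.137 / 0.361
nu = 0.3795


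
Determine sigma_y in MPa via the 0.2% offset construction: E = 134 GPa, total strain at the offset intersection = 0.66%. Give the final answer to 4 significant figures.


Offset strain = 0.002
Elastic strain at yield = total_strain - offset = 6.6e-03 - 0.002 = 4.6e-03
sigma_y = E * elastic_strain = 134000 * 4.6e-03
sigma_y = 616.4 MPa


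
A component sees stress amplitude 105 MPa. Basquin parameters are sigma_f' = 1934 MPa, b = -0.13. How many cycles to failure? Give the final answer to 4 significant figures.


sigma_a = sigma_f' * (2*Nf)^b
2*Nf = (sigma_a / sigma_f')^(1/b)
2*Nf = (105 / 1934)^(1/-0.13)
2*Nf = 5.40536e+09
Nf = 2.703e+09 cycles


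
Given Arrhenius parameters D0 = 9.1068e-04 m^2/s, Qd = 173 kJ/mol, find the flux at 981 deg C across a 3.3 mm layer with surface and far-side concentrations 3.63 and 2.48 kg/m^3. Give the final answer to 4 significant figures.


Step 1: D = D0 * exp(-Qd/(R*T))
T = 981 + 273.15 = 1254.15 K
D = 9.1068e-04 * exp(-173e3 / (8.314 * 1254.15)) = 5.67222e-11 m^2/s
Step 2: J = D * (C1 - C2) / dx
J = 5.67222e-11 * (3.63 - 2.48) / 3.3e-03
J = 1.977e-08 kg/(m^2*s)


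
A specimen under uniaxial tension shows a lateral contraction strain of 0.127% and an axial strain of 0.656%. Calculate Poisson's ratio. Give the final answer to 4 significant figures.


nu = -epsilon_lat / epsilon_axial
Lateral strain is contraction (negative), so using magnitudes:
nu = 0.127 / 0.656
nu = 0.1936


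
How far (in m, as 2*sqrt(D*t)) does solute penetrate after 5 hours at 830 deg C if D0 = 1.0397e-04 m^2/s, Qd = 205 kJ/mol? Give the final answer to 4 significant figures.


Step 1: D = D0 * exp(-Qd/(R*T))
T = 1103.15 K
D = 1.0397e-04 * exp(-205e3 / (8.314 * 1103.15)) = 2.04041e-14 m^2/s
Step 2: L = 2*sqrt(D*t)
t = 5 h = 18000 s
L = 2*sqrt(2.04041e-14 * 18000) = 3.833e-05 m


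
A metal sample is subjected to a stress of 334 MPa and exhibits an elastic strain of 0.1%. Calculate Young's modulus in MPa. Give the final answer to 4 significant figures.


E = sigma / epsilon
epsilon = 0.1% = 1e-03
E = 334 / 1e-03
E = 334000 MPa


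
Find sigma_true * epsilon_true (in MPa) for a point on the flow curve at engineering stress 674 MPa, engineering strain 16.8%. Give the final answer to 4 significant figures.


sigma_true = sigma_eng * (1 + epsilon_eng)
sigma_true = 674 * (1 + 0.168) = 787.232 MPa
epsilon_true = ln(1 + epsilon_eng)
epsilon_true = ln(1 + 0.168) = 0.155293
sigma_true * epsilon_true = 787.232 * 0.155293 = 122.3 MPa


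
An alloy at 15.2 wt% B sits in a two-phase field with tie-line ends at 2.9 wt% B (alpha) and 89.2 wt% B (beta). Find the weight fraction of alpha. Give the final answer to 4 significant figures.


f_alpha = (C_beta - C0) / (C_beta - C_alpha)
f_alpha = (89.2 - 15.2) / (89.2 - 2.9)
f_alpha = 0.8575


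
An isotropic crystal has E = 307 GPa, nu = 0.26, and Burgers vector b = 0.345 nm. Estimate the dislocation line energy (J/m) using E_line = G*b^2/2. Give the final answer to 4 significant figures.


Step 1: G = E / (2*(1+nu))
G = 307 / (2*(1+0.26)) = 121.825 GPa = 1.21825e+11 Pa
Step 2: E_line = G*b^2/2
b = 0.345 nm = 3.45e-10 m
E_line = 0.5 * 1.21825e+11 * (3.45e-10)^2 = 7.25e-09 J/m


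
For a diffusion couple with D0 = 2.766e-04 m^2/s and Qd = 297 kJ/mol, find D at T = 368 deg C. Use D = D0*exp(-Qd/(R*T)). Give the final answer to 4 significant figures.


D = D0 * exp(-Qd / (R*T))
T = 641.15 K
D = 2.766e-04 * exp(-297e3 / (8.314 * 641.15))
D = 1.755e-28 m^2/s


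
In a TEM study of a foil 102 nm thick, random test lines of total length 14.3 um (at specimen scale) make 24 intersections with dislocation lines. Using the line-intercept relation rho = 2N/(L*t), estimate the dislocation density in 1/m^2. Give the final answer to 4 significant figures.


rho = 2N / (L * t)
L = 14.3 um = 1.43e-05 m, t = 102 nm = 1.02e-07 m
rho = 2 * 24 / (1.43e-05 * 1.02e-07)
rho = 3.291e+13 1/m^2


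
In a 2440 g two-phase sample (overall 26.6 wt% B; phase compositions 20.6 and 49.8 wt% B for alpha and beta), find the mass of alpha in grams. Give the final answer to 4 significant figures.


f_alpha = (C_beta - C0) / (C_beta - C_alpha)
f_alpha = (49.8 - 26.6) / (49.8 - 20.6) = 0.794521
m_alpha = f_alpha * m_total = 0.794521 * 2440 = 1939 g


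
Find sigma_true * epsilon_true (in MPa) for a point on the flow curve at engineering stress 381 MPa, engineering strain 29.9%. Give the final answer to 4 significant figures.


sigma_true = sigma_eng * (1 + epsilon_eng)
sigma_true = 381 * (1 + 0.299) = 494.919 MPa
epsilon_true = ln(1 + epsilon_eng)
epsilon_true = ln(1 + 0.299) = 0.261595
sigma_true * epsilon_true = 494.919 * 0.261595 = 129.5 MPa


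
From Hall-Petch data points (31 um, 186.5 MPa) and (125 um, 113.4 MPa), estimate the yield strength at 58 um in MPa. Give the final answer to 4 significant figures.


sigma_y = sigma0 + k / sqrt(d)
1/sqrt(d1) = 1/sqrt(3.1e-05) = 179.605;  1/sqrt(d2) = 89.4427
k = (sigma1 - sigma2) / (1/sqrt(d1) - 1/sqrt(d2)) = (186.5 - 113.4) / (179.605 - 89.4427) = 0.810758 MPa*m^0.5
sigma0 = sigma1 - k/sqrt(d1) = 186.5 - 0.810758*179.605 = 40.8836 MPa
sigma_y(d3) = 40.8836 + 0.810758 / sqrt(5.8e-05) = 147.3 MPa


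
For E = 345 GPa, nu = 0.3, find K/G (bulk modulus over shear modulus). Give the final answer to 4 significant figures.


G = E / (2*(1+nu))
G = 345 / (2*(1+0.3)) = 132.692 GPa
K = E / (3*(1-2*nu))
K = 345 / (3*(1-2*0.3)) = 287.5 GPa
K/G = 287.5 / 132.692 = 2.167


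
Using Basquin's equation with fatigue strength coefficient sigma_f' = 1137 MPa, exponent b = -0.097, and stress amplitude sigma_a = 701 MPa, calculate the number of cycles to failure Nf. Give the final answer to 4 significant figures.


sigma_a = sigma_f' * (2*Nf)^b
2*Nf = (sigma_a / sigma_f')^(1/b)
2*Nf = (701 / 1137)^(1/-0.097)
2*Nf = 146.348
Nf = 73.17 cycles


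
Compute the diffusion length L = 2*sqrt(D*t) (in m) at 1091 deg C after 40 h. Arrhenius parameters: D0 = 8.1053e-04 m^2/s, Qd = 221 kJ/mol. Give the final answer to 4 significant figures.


Step 1: D = D0 * exp(-Qd/(R*T))
T = 1364.15 K
D = 8.1053e-04 * exp(-221e3 / (8.314 * 1364.15)) = 2.79355e-12 m^2/s
Step 2: L = 2*sqrt(D*t)
t = 40 h = 144000 s
L = 2*sqrt(2.79355e-12 * 144000) = 1.268e-03 m


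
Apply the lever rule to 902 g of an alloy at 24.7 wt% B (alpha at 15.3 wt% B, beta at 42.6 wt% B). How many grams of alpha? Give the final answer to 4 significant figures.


f_alpha = (C_beta - C0) / (C_beta - C_alpha)
f_alpha = (42.6 - 24.7) / (42.6 - 15.3) = 0.655678
m_alpha = f_alpha * m_total = 0.655678 * 902 = 591.4 g


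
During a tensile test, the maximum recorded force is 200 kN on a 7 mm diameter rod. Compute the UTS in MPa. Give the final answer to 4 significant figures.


A0 = pi*(d/2)^2 = pi*(7/2)^2 = 38.4845 mm^2
UTS = F_max / A0 = 200*1000 / 38.4845
UTS = 5197 MPa


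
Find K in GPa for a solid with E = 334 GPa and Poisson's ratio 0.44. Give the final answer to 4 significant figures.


K = E / (3*(1-2*nu))
K = 334 / (3*(1-2*0.44))
K = 927.8 GPa


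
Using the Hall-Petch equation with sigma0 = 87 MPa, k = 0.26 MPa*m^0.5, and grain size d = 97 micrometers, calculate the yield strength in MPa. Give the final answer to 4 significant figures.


sigma_y = sigma0 + k / sqrt(d)
d = 97 um = 9.7e-05 m
sigma_y = 87 + 0.26 / sqrt(9.7e-05)
sigma_y = 113.4 MPa


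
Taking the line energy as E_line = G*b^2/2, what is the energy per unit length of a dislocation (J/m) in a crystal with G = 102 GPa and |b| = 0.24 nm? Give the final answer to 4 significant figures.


E = G*b^2/2
b = 0.24 nm = 2.4e-10 m
G = 102 GPa = 1.02e+11 Pa
E = 0.5 * 1.02e+11 * (2.4e-10)^2
E = 2.938e-09 J/m


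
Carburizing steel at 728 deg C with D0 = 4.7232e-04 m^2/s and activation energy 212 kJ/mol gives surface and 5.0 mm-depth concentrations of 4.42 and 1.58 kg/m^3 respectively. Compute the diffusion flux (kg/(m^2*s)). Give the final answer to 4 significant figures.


Step 1: D = D0 * exp(-Qd/(R*T))
T = 728 + 273.15 = 1001.15 K
D = 4.7232e-04 * exp(-212e3 / (8.314 * 1001.15)) = 4.10028e-15 m^2/s
Step 2: J = D * (C1 - C2) / dx
J = 4.10028e-15 * (4.42 - 1.58) / 5e-03
J = 2.329e-12 kg/(m^2*s)


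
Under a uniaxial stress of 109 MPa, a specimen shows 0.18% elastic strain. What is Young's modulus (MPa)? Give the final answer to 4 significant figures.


E = sigma / epsilon
epsilon = 0.18% = 1.8e-03
E = 109 / 1.8e-03
E = 60560 MPa


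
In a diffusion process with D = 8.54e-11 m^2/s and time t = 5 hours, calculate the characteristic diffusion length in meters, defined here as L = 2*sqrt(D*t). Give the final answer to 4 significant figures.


t = 5 hr = 18000 s
Diffusion length = 2*sqrt(D*t)
= 2*sqrt(8.54e-11 * 18000)
= 2.48e-03 m


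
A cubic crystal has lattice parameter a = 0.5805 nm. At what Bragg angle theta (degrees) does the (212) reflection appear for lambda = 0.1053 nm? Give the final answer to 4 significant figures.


d = a / sqrt(h^2+k^2+l^2)
d = 0.5805 / sqrt(9) = 0.1935 nm
lambda = 2*d*sin(theta)  =>  sin(theta) = lambda / (2*d)
sin(theta) = 0.1053 / (2 * 0.1935) = 0.272093
theta = 15.79 deg
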